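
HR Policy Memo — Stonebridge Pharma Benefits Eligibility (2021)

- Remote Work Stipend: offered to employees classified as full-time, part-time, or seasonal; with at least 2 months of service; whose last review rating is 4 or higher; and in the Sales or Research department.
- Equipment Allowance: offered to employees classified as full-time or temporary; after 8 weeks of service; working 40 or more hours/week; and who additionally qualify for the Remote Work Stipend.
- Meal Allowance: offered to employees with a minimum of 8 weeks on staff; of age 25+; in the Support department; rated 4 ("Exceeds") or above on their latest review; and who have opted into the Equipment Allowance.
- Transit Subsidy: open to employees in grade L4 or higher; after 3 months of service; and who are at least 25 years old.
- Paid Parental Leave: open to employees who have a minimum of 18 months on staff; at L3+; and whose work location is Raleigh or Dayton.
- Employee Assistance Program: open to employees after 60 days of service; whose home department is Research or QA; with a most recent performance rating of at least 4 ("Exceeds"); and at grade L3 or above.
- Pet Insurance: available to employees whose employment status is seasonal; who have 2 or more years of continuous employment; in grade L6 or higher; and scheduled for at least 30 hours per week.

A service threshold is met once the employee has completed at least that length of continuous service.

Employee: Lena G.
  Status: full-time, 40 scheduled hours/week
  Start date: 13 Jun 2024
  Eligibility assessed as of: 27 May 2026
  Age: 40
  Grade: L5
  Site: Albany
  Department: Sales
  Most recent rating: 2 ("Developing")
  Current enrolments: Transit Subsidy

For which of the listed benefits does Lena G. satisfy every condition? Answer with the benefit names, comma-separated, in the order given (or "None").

Service from 13 Jun 2024 to 27 May 2026: 713 days.
Remote Work Stipend — status full-time ✓; service 713 days ≥ 2 months (≈60 days) ✓; rating 2 < 4 ✗ → not eligible.
Equipment Allowance — status full-time ✓; service 713 days ≥ 8 weeks (≈56 days) ✓; 40 hrs/wk ≥ 40 ✓; not eligible for Remote Work Stipend ✗ → not eligible.
Meal Allowance — service 713 days ≥ 8 weeks (≈56 days) ✓; age 40 ≥ 25 ✓; dept Sales ✗ → not eligible.
Transit Subsidy — grade L5 ≥ L4 ✓; service 713 days ≥ 3 months (≈90 days) ✓; age 40 ≥ 25 ✓ → eligible.
Paid Parental Leave — service 713 days ≥ 18 months (≈540 days) ✓; grade L5 ≥ L3 ✓; site Albany ✗ (not Raleigh or Dayton) → not eligible.
Employee Assistance Program — service 713 days ≥ 60 days ✓; dept Sales ✗ → not eligible.
Pet Insurance — status full-time ✗ (requires seasonal) → not eligible.

Transit Subsidy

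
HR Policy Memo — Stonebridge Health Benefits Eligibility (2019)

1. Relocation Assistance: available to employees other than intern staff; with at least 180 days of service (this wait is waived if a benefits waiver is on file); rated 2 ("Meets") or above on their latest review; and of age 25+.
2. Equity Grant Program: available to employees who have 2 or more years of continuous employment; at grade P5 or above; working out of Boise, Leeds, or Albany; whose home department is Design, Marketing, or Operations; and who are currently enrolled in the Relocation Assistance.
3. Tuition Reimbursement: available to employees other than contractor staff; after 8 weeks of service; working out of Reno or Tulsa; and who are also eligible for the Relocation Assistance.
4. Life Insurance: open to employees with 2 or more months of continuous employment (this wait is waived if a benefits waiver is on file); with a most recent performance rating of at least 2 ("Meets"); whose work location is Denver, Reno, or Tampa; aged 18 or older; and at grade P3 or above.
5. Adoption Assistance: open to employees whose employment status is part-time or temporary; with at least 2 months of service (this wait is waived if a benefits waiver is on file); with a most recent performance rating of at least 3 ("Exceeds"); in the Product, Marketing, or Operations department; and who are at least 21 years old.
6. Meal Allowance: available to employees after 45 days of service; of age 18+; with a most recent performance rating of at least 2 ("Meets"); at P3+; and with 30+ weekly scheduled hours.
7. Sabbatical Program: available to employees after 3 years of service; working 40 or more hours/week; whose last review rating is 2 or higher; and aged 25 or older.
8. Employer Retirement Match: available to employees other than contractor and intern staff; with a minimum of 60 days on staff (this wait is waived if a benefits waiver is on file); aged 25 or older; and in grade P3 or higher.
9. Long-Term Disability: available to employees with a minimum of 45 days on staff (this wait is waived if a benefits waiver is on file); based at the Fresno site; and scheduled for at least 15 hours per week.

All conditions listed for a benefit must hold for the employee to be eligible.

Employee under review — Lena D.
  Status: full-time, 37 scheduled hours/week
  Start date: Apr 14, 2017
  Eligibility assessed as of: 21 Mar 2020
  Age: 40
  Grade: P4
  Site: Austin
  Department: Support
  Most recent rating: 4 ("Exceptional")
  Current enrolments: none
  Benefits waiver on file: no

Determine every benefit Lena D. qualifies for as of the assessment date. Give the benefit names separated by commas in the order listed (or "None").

Relocation Assistance, Meal Allowance, Employer Retirement Match

Service from Apr 14, 2017 to 21 Mar 2020: 1072 days.
Relocation Assistance — status full-time ✓ (not excluded); no waiver, service 1072 days ≥ 180 days ✓; rating 4 ≥ 2 ✓; age 40 ≥ 25 ✓ → eligible.
Equity Grant Program — service 1072 days ≥ 2 years (≈730 days) ✓; grade P4 < P5 ✗ → not eligible.
Tuition Reimbursement — status full-time ✓ (not excluded); service 1072 days ≥ 8 weeks (≈56 days) ✓; site Austin ✗ (not Reno or Tulsa) → not eligible.
Life Insurance — no waiver, service 1072 days ≥ 2 months (≈60 days) ✓; rating 4 ≥ 2 ✓; site Austin ✗ (not Denver, Reno, or Tampa) → not eligible.
Adoption Assistance — status full-time ✗ (requires part-time or temporary) → not eligible.
Meal Allowance — service 1072 days ≥ 45 days ✓; age 40 ≥ 18 ✓; rating 4 ≥ 2 ✓; grade P4 ≥ P3 ✓; 37 hrs/wk ≥ 30 ✓ → eligible.
Sabbatical Program — service 1072 days < 3 years (≈1095 days) ✗ → not eligible.
Employer Retirement Match — status full-time ✓ (not excluded); no waiver, service 1072 days ≥ 60 days ✓; age 40 ≥ 25 ✓; grade P4 ≥ P3 ✓ → eligible.
Long-Term Disability — no waiver, service 1072 days ≥ 45 days ✓; site Austin ✗ (not Fresno) → not eligible.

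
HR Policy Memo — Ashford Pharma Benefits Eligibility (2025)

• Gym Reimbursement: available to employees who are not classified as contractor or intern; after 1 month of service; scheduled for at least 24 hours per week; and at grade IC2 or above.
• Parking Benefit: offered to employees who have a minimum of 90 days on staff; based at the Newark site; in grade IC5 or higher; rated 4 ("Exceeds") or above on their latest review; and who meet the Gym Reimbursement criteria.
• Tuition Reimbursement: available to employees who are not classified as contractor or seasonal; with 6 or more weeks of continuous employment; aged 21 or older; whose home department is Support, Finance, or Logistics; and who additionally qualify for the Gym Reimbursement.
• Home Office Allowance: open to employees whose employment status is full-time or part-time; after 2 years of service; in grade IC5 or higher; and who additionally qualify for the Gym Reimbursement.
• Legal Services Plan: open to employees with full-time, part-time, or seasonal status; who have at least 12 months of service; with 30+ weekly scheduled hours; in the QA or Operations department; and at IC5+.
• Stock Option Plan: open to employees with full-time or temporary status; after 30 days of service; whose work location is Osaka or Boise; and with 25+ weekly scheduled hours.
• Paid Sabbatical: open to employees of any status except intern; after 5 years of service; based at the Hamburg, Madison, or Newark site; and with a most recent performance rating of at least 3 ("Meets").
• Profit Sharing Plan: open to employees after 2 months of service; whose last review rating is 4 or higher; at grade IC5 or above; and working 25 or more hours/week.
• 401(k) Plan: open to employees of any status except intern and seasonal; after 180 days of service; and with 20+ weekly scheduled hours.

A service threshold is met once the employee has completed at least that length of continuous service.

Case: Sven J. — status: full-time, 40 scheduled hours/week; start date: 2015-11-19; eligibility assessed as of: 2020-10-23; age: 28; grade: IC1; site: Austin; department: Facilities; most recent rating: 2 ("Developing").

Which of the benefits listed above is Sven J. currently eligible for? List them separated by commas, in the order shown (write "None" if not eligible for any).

Service from 2015-11-19 to 2020-10-23: 1800 days.
Gym Reimbursement — status full-time ✓ (not excluded); service 1800 days ≥ 1 month (≈30 days) ✓; 40 hrs/wk ≥ 24 ✓; grade IC1 < IC2 ✗ → not eligible.
Parking Benefit — service 1800 days ≥ 90 days ✓; site Austin ✗ (not Newark) → not eligible.
Tuition Reimbursement — status full-time ✓ (not excluded); service 1800 days ≥ 6 weeks (≈42 days) ✓; age 28 ≥ 21 ✓; dept Facilities ✗ → not eligible.
Home Office Allowance — status full-time ✓; service 1800 days ≥ 2 years (≈730 days) ✓; grade IC1 < IC5 ✗ → not eligible.
Legal Services Plan — status full-time ✓; service 1800 days ≥ 12 months (≈360 days) ✓; 40 hrs/wk ≥ 30 ✓; dept Facilities ✗ → not eligible.
Stock Option Plan — status full-time ✓; service 1800 days ≥ 30 days ✓; site Austin ✗ (not Osaka or Boise) → not eligible.
Paid Sabbatical — status full-time ✓ (not excluded); service 1800 days < 5 years (≈1825 days) ✗ → not eligible.
Profit Sharing Plan — service 1800 days ≥ 2 months (≈60 days) ✓; rating 2 < 4 ✗ → not eligible.
401(k) Plan — status full-time ✓ (not excluded); service 1800 days ≥ 180 days ✓; 40 hrs/wk ≥ 20 ✓ → eligible.

401(k) Plan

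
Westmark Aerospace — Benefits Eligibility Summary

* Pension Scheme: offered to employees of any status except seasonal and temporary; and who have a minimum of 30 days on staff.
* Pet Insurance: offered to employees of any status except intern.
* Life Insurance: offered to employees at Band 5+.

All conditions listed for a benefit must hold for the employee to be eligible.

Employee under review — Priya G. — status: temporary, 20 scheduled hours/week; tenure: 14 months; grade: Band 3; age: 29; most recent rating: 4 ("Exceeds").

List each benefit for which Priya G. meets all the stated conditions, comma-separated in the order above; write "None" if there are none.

Pension Scheme — status temporary ✗ (excluded) → not eligible.
Pet Insurance — status temporary ✓ (not excluded) → eligible.
Life Insurance — grade Band 3 < Band 5 ✗ → not eligible.

Pet Insurance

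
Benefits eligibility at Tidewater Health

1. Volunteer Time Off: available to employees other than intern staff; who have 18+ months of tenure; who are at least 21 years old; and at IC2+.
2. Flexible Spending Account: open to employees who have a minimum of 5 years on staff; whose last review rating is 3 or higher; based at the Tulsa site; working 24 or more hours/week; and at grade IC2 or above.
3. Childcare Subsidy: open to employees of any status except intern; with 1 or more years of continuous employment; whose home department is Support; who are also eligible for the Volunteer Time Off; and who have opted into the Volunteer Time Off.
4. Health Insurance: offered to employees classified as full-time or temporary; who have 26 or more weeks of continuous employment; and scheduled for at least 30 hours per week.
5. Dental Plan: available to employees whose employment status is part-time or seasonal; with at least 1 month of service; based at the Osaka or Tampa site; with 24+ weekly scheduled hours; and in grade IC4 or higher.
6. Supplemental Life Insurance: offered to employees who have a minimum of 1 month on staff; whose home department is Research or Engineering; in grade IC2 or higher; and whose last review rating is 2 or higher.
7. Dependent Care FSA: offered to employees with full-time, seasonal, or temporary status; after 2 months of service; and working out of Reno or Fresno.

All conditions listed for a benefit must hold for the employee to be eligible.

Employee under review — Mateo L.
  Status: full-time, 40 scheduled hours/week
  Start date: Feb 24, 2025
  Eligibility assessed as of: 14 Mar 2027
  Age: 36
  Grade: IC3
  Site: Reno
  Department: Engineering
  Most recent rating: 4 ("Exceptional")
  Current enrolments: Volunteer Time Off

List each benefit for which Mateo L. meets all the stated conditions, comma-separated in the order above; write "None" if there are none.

Service from Feb 24, 2025 to 14 Mar 2027: 748 days.
Volunteer Time Off — status full-time ✓ (not excluded); service 748 days ≥ 18 months (≈540 days) ✓; age 36 ≥ 21 ✓; grade IC3 ≥ IC2 ✓ → eligible.
Flexible Spending Account — service 748 days < 5 years (≈1825 days) ✗ → not eligible.
Childcare Subsidy — status full-time ✓ (not excluded); service 748 days ≥ 1 year (≈365 days) ✓; dept Engineering ✗ → not eligible.
Health Insurance — status full-time ✓; service 748 days ≥ 26 weeks (≈182 days) ✓; 40 hrs/wk ≥ 30 ✓ → eligible.
Dental Plan — status full-time ✗ (requires part-time or seasonal) → not eligible.
Supplemental Life Insurance — service 748 days ≥ 1 month (≈30 days) ✓; dept Engineering ✓; grade IC3 ≥ IC2 ✓; rating 4 ≥ 2 ✓ → eligible.
Dependent Care FSA — status full-time ✓; service 748 days ≥ 2 months (≈60 days) ✓; site Reno ✓ → eligible.

Volunteer Time Off, Health Insurance, Supplemental Life Insurance, Dependent Care FSA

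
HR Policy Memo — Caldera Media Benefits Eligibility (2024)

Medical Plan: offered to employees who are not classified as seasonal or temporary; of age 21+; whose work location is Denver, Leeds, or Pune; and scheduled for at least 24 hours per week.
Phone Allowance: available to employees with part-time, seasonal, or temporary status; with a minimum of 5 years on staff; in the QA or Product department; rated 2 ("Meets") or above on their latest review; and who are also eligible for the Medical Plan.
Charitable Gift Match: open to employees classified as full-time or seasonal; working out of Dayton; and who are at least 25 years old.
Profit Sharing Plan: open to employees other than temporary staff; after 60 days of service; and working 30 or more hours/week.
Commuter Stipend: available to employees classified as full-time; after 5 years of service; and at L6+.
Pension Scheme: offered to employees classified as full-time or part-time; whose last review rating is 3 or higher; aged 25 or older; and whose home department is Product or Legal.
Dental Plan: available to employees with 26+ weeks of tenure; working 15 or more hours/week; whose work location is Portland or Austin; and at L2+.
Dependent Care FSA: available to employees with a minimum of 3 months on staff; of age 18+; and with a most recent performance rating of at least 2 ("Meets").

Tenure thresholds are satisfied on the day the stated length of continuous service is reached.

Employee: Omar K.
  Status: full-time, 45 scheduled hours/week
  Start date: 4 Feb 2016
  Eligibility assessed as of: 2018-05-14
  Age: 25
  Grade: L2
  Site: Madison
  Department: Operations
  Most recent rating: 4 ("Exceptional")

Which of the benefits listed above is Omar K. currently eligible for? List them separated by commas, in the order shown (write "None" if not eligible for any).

Service from 4 Feb 2016 to 2018-05-14: 830 days.
Medical Plan — status full-time ✓ (not excluded); age 25 ≥ 21 ✓; site Madison ✗ (not Denver, Leeds, or Pune) → not eligible.
Phone Allowance — status full-time ✗ (requires part-time, seasonal, or temporary) → not eligible.
Charitable Gift Match — status full-time ✓; site Madison ✗ (not Dayton) → not eligible.
Profit Sharing Plan — status full-time ✓ (not excluded); service 830 days ≥ 60 days ✓; 45 hrs/wk ≥ 30 ✓ → eligible.
Commuter Stipend — status full-time ✓; service 830 days < 5 years (≈1825 days) ✗ → not eligible.
Pension Scheme — status full-time ✓; rating 4 ≥ 3 ✓; age 25 ≥ 25 ✓; dept Operations ✗ → not eligible.
Dental Plan — service 830 days ≥ 26 weeks (≈182 days) ✓; 45 hrs/wk ≥ 15 ✓; site Madison ✗ (not Portland or Austin) → not eligible.
Dependent Care FSA — service 830 days ≥ 3 months (≈90 days) ✓; age 25 ≥ 18 ✓; rating 4 ≥ 2 ✓ → eligible.

Profit Sharing Plan, Dependent Care FSA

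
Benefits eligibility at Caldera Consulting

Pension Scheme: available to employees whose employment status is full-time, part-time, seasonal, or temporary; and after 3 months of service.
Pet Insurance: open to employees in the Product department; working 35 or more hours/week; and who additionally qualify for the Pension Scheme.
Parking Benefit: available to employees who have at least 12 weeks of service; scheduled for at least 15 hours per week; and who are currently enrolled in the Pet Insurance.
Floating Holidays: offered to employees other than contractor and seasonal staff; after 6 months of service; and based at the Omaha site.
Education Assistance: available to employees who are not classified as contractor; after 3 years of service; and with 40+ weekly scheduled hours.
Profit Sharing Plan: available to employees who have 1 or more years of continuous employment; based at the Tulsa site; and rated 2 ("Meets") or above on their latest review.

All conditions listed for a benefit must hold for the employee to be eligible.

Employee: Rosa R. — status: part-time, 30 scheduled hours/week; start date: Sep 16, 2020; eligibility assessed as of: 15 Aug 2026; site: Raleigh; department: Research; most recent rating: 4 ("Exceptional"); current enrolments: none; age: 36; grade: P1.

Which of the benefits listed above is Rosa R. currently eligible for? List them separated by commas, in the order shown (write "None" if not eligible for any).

Service from Sep 16, 2020 to 15 Aug 2026: 2159 days.
Pension Scheme — status part-time ✓; service 2159 days ≥ 3 months (≈90 days) ✓ → eligible.
Pet Insurance — dept Research ✗ → not eligible.
Parking Benefit — service 2159 days ≥ 12 weeks (≈84 days) ✓; 30 hrs/wk ≥ 15 ✓; not enrolled in Pet Insurance ✗ → not eligible.
Floating Holidays — status part-time ✓ (not excluded); service 2159 days ≥ 6 months (≈180 days) ✓; site Raleigh ✗ (not Omaha) → not eligible.
Education Assistance — status part-time ✓ (not excluded); service 2159 days ≥ 3 years (≈1095 days) ✓; 30 hrs/wk < 40 ✗ → not eligible.
Profit Sharing Plan — service 2159 days ≥ 1 year (≈365 days) ✓; site Raleigh ✗ (not Tulsa) → not eligible.

Pension Scheme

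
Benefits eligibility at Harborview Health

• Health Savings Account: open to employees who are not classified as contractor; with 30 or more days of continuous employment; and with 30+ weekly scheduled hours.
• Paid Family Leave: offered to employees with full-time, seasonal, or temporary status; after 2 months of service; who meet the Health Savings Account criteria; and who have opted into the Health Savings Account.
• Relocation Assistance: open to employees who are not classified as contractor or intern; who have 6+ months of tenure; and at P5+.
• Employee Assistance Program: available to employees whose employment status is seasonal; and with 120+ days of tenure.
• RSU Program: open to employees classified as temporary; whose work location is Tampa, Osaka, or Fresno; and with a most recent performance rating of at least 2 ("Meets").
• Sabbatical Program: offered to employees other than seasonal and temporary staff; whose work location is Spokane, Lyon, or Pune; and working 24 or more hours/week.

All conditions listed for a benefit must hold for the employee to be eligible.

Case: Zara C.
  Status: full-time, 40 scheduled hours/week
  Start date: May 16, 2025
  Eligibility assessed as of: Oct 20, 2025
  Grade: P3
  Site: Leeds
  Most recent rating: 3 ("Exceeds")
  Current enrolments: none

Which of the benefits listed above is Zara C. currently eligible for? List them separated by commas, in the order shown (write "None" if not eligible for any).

Service from May 16, 2025 to Oct 20, 2025: 157 days.
Health Savings Account — status full-time ✓ (not excluded); service 157 days ≥ 30 days ✓; 40 hrs/wk ≥ 30 ✓ → eligible.
Paid Family Leave — status full-time ✓; service 157 days ≥ 2 months (≈60 days) ✓; eligible for Health Savings Account ✓; not enrolled in Health Savings Account ✗ → not eligible.
Relocation Assistance — status full-time ✓ (not excluded); service 157 days < 6 months (≈180 days) ✗ → not eligible.
Employee Assistance Program — status full-time ✗ (requires seasonal) → not eligible.
RSU Program — status full-time ✗ (requires temporary) → not eligible.
Sabbatical Program — status full-time ✓ (not excluded); site Leeds ✗ (not Spokane, Lyon, or Pune) → not eligible.

Health Savings Account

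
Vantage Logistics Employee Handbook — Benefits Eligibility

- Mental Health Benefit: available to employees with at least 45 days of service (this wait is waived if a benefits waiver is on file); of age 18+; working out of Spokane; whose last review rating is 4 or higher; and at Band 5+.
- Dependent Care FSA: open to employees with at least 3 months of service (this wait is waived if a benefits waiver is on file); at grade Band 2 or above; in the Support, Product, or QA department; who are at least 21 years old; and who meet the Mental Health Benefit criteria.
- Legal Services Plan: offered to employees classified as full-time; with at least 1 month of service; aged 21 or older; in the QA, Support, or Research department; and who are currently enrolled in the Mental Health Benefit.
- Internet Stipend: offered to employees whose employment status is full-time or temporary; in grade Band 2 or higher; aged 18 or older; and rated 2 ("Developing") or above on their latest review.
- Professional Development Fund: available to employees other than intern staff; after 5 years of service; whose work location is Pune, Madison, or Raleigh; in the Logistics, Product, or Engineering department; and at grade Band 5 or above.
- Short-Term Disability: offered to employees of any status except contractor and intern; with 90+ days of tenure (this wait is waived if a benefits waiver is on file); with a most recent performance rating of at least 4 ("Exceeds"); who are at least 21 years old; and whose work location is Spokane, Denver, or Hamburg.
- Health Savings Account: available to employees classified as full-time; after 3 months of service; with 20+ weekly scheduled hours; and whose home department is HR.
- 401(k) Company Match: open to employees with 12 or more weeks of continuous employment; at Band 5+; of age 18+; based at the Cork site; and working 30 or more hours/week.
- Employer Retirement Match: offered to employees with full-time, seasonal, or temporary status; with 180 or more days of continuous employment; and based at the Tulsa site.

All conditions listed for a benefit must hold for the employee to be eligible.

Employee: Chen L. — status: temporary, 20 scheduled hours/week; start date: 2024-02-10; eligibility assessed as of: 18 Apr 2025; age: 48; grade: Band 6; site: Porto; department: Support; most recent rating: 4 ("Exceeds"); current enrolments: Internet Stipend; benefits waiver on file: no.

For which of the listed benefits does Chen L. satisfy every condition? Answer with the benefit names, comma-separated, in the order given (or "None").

Internet Stipend

Service from 2024-02-10 to 18 Apr 2025: 433 days.
Mental Health Benefit — no waiver, service 433 days ≥ 45 days ✓; age 48 ≥ 18 ✓; site Porto ✗ (not Spokane) → not eligible.
Dependent Care FSA — no waiver, service 433 days ≥ 3 months (≈90 days) ✓; grade Band 6 ≥ Band 2 ✓; dept Support ✓; age 48 ≥ 21 ✓; not eligible for Mental Health Benefit ✗ → not eligible.
Legal Services Plan — status temporary ✗ (requires full-time) → not eligible.
Internet Stipend — status temporary ✓; grade Band 6 ≥ Band 2 ✓; age 48 ≥ 18 ✓; rating 4 ≥ 2 ✓ → eligible.
Professional Development Fund — status temporary ✓ (not excluded); service 433 days < 5 years (≈1825 days) ✗ → not eligible.
Short-Term Disability — status temporary ✓ (not excluded); no waiver, service 433 days ≥ 90 days ✓; rating 4 ≥ 4 ✓; age 48 ≥ 21 ✓; site Porto ✗ (not Spokane, Denver, or Hamburg) → not eligible.
Health Savings Account — status temporary ✗ (requires full-time) → not eligible.
401(k) Company Match — service 433 days ≥ 12 weeks (≈84 days) ✓; grade Band 6 ≥ Band 5 ✓; age 48 ≥ 18 ✓; site Porto ✗ (not Cork) → not eligible.
Employer Retirement Match — status temporary ✓; service 433 days ≥ 180 days ✓; site Porto ✗ (not Tulsa) → not eligible.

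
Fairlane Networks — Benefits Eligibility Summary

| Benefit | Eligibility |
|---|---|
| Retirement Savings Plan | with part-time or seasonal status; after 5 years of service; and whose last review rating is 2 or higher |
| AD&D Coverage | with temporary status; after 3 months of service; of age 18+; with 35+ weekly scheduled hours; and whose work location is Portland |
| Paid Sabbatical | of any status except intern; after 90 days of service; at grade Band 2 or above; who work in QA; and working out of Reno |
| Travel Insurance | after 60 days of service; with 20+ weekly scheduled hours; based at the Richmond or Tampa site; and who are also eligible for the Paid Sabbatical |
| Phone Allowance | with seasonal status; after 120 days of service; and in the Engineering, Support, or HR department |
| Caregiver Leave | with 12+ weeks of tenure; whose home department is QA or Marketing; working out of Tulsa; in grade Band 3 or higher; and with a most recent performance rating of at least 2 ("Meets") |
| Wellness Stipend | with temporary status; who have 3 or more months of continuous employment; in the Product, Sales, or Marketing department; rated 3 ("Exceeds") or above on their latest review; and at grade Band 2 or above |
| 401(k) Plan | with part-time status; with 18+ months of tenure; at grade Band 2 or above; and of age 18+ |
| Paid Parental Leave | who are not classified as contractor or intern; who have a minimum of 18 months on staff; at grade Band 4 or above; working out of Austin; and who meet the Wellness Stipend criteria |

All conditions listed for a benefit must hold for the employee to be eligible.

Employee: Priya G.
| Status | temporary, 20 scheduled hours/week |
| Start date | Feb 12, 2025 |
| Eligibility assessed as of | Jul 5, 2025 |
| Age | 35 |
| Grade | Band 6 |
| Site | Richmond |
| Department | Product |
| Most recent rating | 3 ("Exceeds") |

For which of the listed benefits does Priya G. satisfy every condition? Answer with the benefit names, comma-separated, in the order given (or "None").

Wellness Stipend

Service from Feb 12, 2025 to Jul 5, 2025: 143 days.
Retirement Savings Plan — status temporary ✗ (requires part-time or seasonal) → not eligible.
AD&D Coverage — status temporary ✓; service 143 days ≥ 3 months (≈90 days) ✓; age 35 ≥ 18 ✓; 20 hrs/wk < 35 ✗ → not eligible.
Paid Sabbatical — status temporary ✓ (not excluded); service 143 days ≥ 90 days ✓; grade Band 6 ≥ Band 2 ✓; dept Product ✗ → not eligible.
Travel Insurance — service 143 days ≥ 60 days ✓; 20 hrs/wk ≥ 20 ✓; site Richmond ✓; not eligible for Paid Sabbatical ✗ → not eligible.
Phone Allowance — status temporary ✗ (requires seasonal) → not eligible.
Caregiver Leave — service 143 days ≥ 12 weeks (≈84 days) ✓; dept Product ✗ → not eligible.
Wellness Stipend — status temporary ✓; service 143 days ≥ 3 months (≈90 days) ✓; dept Product ✓; rating 3 ≥ 3 ✓; grade Band 6 ≥ Band 2 ✓ → eligible.
401(k) Plan — status temporary ✗ (requires part-time) → not eligible.
Paid Parental Leave — status temporary ✓ (not excluded); service 143 days < 18 months (≈540 days) ✗ → not eligible.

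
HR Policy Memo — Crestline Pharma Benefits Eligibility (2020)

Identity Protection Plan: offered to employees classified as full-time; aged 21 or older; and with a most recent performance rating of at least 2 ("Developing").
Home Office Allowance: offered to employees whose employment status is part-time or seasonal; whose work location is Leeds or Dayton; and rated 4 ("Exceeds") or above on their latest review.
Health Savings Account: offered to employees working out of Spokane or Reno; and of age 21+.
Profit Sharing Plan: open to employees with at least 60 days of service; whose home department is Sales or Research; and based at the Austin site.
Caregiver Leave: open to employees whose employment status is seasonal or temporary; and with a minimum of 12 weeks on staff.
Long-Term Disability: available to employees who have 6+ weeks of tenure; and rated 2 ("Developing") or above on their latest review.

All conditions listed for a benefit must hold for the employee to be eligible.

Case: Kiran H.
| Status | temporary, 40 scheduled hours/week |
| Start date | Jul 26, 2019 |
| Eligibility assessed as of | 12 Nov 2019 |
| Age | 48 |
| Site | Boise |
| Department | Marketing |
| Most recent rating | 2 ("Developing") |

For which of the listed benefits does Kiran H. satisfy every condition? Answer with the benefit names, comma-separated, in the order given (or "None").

Caregiver Leave, Long-Term Disability

Service from Jul 26, 2019 to 12 Nov 2019: 109 days.
Identity Protection Plan — status temporary ✗ (requires full-time) → not eligible.
Home Office Allowance — status temporary ✗ (requires part-time or seasonal) → not eligible.
Health Savings Account — site Boise ✗ (not Spokane or Reno) → not eligible.
Profit Sharing Plan — service 109 days ≥ 60 days ✓; dept Marketing ✗ → not eligible.
Caregiver Leave — status temporary ✓; service 109 days ≥ 12 weeks (≈84 days) ✓ → eligible.
Long-Term Disability — service 109 days ≥ 6 weeks (≈42 days) ✓; rating 2 ≥ 2 ✓ → eligible.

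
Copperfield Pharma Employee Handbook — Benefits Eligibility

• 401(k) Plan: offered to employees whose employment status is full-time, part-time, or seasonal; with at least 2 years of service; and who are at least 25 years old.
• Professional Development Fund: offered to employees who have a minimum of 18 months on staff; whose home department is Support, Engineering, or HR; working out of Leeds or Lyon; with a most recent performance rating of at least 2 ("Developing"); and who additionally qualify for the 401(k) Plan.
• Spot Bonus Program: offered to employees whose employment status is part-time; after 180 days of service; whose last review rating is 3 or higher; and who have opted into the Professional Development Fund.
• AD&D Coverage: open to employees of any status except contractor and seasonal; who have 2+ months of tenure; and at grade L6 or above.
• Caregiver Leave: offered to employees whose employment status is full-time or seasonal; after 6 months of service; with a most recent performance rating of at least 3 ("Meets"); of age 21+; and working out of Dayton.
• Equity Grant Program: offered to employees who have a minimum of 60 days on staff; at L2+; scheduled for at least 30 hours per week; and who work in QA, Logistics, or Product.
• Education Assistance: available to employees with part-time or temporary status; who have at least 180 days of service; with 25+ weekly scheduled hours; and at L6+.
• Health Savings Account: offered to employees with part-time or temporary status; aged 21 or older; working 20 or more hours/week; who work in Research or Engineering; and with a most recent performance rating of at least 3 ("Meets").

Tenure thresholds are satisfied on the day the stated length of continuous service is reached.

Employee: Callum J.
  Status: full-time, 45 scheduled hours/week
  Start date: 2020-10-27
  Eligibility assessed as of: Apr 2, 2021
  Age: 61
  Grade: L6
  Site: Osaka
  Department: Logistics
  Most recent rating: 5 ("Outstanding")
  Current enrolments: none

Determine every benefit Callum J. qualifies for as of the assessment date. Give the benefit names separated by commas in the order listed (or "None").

Service from 2020-10-27 to Apr 2, 2021: 157 days.
401(k) Plan — status full-time ✓; service 157 days < 2 years (≈730 days) ✗ → not eligible.
Professional Development Fund — service 157 days < 18 months (≈540 days) ✗ → not eligible.
Spot Bonus Program — status full-time ✗ (requires part-time) → not eligible.
AD&D Coverage — status full-time ✓ (not excluded); service 157 days ≥ 2 months (≈60 days) ✓; grade L6 ≥ L6 ✓ → eligible.
Caregiver Leave — status full-time ✓; service 157 days < 6 months (≈180 days) ✗ → not eligible.
Equity Grant Program — service 157 days ≥ 60 days ✓; grade L6 ≥ L2 ✓; 45 hrs/wk ≥ 30 ✓; dept Logistics ✓ → eligible.
Education Assistance — status full-time ✗ (requires part-time or temporary) → not eligible.
Health Savings Account — status full-time ✗ (requires part-time or temporary) → not eligible.

AD&D Coverage, Equity Grant Program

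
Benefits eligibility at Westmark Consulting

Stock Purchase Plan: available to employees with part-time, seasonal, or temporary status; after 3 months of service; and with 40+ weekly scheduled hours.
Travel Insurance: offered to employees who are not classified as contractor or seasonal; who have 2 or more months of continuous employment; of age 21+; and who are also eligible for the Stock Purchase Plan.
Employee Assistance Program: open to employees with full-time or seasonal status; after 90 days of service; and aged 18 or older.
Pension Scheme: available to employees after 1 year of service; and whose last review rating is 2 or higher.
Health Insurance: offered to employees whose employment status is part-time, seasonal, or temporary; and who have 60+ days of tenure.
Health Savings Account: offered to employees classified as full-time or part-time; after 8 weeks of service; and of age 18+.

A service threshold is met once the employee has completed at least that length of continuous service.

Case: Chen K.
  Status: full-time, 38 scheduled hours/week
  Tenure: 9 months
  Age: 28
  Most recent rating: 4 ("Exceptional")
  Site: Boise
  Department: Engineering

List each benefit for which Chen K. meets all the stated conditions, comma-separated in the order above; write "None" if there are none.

Stock Purchase Plan — status full-time ✗ (requires part-time, seasonal, or temporary) → not eligible.
Travel Insurance — status full-time ✓ (not excluded); service 9 months ≥ 2 months ✓; age 28 ≥ 21 ✓; not eligible for Stock Purchase Plan ✗ → not eligible.
Employee Assistance Program — status full-time ✓; service 9 months ≥ 90 days ✓; age 28 ≥ 18 ✓ → eligible.
Pension Scheme — service 9 months < 1 year (≈365 days) ✗ → not eligible.
Health Insurance — status full-time ✗ (requires part-time, seasonal, or temporary) → not eligible.
Health Savings Account — status full-time ✓; service 9 months ≥ 8 weeks (≈56 days) ✓; age 28 ≥ 18 ✓ → eligible.

Employee Assistance Program, Health Savings Account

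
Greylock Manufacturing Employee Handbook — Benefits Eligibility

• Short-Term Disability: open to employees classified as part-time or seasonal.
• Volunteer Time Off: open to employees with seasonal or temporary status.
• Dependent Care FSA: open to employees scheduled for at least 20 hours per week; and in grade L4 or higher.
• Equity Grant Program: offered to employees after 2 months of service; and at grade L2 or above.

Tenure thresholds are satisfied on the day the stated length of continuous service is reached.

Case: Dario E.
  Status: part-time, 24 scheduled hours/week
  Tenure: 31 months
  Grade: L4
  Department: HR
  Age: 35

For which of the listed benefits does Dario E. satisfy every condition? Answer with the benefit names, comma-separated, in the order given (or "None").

Short-Term Disability, Dependent Care FSA, Equity Grant Program

Short-Term Disability — status part-time ✓ → eligible.
Volunteer Time Off — status part-time ✗ (requires seasonal or temporary) → not eligible.
Dependent Care FSA — 24 hrs/wk ≥ 20 ✓; grade L4 ≥ L4 ✓ → eligible.
Equity Grant Program — service 31 months ≥ 2 months ✓; grade L4 ≥ L2 ✓ → eligible.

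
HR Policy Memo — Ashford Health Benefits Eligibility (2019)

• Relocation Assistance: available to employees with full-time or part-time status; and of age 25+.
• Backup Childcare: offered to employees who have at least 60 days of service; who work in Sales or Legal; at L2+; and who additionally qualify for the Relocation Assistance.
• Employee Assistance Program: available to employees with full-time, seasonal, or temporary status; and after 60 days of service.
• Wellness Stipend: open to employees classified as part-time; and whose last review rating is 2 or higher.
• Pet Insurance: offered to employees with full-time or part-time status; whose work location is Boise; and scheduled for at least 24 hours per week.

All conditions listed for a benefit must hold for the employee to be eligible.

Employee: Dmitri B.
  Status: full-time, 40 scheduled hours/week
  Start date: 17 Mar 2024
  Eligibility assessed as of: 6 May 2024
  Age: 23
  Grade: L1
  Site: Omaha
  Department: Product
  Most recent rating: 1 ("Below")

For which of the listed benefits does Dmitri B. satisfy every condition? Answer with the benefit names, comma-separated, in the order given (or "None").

None

Service from 17 Mar 2024 to 6 May 2024: 50 days.
Relocation Assistance — status full-time ✓; age 23 < 25 ✗ → not eligible.
Backup Childcare — service 50 days < 60 days ✗ → not eligible.
Employee Assistance Program — status full-time ✓; service 50 days < 60 days ✗ → not eligible.
Wellness Stipend — status full-time ✗ (requires part-time) → not eligible.
Pet Insurance — status full-time ✓; site Omaha ✗ (not Boise) → not eligible.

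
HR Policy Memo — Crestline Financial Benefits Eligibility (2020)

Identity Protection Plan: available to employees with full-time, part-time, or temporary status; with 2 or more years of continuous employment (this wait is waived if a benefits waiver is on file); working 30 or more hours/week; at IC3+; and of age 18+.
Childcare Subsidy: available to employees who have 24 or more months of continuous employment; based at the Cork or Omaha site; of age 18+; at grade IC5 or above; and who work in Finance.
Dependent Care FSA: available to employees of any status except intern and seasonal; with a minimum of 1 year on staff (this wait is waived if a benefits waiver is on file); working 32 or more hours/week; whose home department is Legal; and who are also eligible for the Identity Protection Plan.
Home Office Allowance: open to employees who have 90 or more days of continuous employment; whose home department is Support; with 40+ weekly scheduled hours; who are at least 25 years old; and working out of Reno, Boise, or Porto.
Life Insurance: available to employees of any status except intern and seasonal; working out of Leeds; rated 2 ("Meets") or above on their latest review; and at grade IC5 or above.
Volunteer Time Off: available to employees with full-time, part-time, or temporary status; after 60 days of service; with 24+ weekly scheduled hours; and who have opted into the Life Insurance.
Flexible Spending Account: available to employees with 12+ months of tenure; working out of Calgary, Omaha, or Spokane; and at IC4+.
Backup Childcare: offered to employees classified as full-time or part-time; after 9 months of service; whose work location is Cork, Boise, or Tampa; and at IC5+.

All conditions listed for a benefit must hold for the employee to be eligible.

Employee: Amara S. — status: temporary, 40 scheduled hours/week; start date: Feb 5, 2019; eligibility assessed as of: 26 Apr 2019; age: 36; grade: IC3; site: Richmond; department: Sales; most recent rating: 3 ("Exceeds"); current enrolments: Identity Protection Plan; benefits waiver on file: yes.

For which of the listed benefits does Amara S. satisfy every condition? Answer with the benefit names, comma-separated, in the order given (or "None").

Identity Protection Plan

Service from Feb 5, 2019 to 26 Apr 2019: 80 days.
Identity Protection Plan — status temporary ✓; benefits waiver on file ✓; 40 hrs/wk ≥ 30 ✓; grade IC3 ≥ IC3 ✓; age 36 ≥ 18 ✓ → eligible.
Childcare Subsidy — service 80 days < 24 months (≈720 days) ✗ → not eligible.
Dependent Care FSA — status temporary ✓ (not excluded); benefits waiver on file ✓; 40 hrs/wk ≥ 32 ✓; dept Sales ✗ → not eligible.
Home Office Allowance — service 80 days < 90 days ✗ → not eligible.
Life Insurance — status temporary ✓ (not excluded); site Richmond ✗ (not Leeds) → not eligible.
Volunteer Time Off — status temporary ✓; service 80 days ≥ 60 days ✓; 40 hrs/wk ≥ 24 ✓; not enrolled in Life Insurance ✗ → not eligible.
Flexible Spending Account — service 80 days < 12 months (≈360 days) ✗ → not eligible.
Backup Childcare — status temporary ✗ (requires full-time or part-time) → not eligible.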